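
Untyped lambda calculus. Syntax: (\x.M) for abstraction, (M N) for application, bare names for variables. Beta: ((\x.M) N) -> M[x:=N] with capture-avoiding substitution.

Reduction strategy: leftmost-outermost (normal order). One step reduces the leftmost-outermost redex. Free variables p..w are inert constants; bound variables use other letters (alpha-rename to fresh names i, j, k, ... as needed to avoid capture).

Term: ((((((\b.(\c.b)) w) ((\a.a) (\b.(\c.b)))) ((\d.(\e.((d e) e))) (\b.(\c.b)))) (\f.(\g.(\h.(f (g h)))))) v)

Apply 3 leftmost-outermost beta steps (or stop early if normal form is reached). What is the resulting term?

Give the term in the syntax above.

Answer: (((w (\e.(((\b.(\c.b)) e) e))) (\f.(\g.(\h.(f (g h)))))) v)

Derivation:
Step 0: ((((((\b.(\c.b)) w) ((\a.a) (\b.(\c.b)))) ((\d.(\e.((d e) e))) (\b.(\c.b)))) (\f.(\g.(\h.(f (g h)))))) v)
Step 1: (((((\c.w) ((\a.a) (\b.(\c.b)))) ((\d.(\e.((d e) e))) (\b.(\c.b)))) (\f.(\g.(\h.(f (g h)))))) v)
Step 2: (((w ((\d.(\e.((d e) e))) (\b.(\c.b)))) (\f.(\g.(\h.(f (g h)))))) v)
Step 3: (((w (\e.(((\b.(\c.b)) e) e))) (\f.(\g.(\h.(f (g h)))))) v)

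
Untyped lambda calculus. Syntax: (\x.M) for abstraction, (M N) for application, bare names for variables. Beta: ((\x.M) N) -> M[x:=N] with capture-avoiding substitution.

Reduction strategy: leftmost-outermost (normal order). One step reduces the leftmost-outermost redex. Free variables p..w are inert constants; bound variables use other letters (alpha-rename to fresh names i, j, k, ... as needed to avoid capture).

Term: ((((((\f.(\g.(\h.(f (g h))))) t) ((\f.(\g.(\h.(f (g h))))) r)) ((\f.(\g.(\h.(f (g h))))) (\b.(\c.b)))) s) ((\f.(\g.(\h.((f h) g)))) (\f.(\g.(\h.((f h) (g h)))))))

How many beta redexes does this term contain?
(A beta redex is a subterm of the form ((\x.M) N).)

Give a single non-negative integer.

Term: ((((((\f.(\g.(\h.(f (g h))))) t) ((\f.(\g.(\h.(f (g h))))) r)) ((\f.(\g.(\h.(f (g h))))) (\b.(\c.b)))) s) ((\f.(\g.(\h.((f h) g)))) (\f.(\g.(\h.((f h) (g h)))))))
  Redex: ((\f.(\g.(\h.(f (g h))))) t)
  Redex: ((\f.(\g.(\h.(f (g h))))) r)
  Redex: ((\f.(\g.(\h.(f (g h))))) (\b.(\c.b)))
  Redex: ((\f.(\g.(\h.((f h) g)))) (\f.(\g.(\h.((f h) (g h))))))
Total redexes: 4

Answer: 4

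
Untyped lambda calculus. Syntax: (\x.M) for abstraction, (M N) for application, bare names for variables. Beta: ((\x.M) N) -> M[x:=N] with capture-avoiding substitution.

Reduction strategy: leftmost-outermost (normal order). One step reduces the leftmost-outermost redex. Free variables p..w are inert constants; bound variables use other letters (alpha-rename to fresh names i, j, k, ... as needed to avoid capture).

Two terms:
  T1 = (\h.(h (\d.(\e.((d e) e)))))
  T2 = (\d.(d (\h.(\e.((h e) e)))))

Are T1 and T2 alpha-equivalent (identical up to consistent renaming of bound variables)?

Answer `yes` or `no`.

Answer: yes

Derivation:
Term 1: (\h.(h (\d.(\e.((d e) e)))))
Term 2: (\d.(d (\h.(\e.((h e) e)))))
Alpha-equivalence: compare structure up to binder renaming.
Result: True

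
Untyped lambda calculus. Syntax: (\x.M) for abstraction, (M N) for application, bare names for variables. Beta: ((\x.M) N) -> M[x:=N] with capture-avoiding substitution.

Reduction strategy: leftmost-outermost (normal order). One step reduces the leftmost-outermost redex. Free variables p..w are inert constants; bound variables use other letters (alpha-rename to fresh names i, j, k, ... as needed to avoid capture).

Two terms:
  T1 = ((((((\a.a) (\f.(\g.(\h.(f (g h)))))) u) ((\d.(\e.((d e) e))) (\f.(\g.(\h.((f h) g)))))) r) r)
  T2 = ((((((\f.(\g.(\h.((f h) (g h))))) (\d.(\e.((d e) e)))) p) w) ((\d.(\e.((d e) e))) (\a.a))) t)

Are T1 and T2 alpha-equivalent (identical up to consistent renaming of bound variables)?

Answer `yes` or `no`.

Answer: no

Derivation:
Term 1: ((((((\a.a) (\f.(\g.(\h.(f (g h)))))) u) ((\d.(\e.((d e) e))) (\f.(\g.(\h.((f h) g)))))) r) r)
Term 2: ((((((\f.(\g.(\h.((f h) (g h))))) (\d.(\e.((d e) e)))) p) w) ((\d.(\e.((d e) e))) (\a.a))) t)
Alpha-equivalence: compare structure up to binder renaming.
Result: False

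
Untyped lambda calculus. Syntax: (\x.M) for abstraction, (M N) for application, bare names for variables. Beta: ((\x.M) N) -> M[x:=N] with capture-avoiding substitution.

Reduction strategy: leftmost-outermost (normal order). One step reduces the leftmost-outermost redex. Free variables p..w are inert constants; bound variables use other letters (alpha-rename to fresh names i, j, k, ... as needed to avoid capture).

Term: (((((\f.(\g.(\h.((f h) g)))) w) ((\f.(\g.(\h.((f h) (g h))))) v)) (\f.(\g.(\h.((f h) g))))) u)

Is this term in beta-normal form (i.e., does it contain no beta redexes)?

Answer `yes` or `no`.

Term: (((((\f.(\g.(\h.((f h) g)))) w) ((\f.(\g.(\h.((f h) (g h))))) v)) (\f.(\g.(\h.((f h) g))))) u)
Found 2 beta redex(es).

Answer: no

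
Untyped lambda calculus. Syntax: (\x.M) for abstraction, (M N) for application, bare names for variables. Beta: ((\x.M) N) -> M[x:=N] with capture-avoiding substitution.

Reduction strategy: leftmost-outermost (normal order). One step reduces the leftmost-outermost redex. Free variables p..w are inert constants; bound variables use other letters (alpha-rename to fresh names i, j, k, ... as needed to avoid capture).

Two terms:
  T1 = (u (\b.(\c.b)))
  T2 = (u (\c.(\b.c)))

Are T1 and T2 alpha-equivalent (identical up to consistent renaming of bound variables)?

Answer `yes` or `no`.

Answer: yes

Derivation:
Term 1: (u (\b.(\c.b)))
Term 2: (u (\c.(\b.c)))
Alpha-equivalence: compare structure up to binder renaming.
Result: True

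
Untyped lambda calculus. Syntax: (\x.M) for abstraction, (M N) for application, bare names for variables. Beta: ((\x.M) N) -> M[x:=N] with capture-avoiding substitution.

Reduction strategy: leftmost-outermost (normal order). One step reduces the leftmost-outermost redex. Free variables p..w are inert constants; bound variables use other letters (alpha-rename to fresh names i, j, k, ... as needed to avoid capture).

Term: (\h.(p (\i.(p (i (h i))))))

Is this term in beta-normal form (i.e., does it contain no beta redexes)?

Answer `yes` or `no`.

Term: (\h.(p (\i.(p (i (h i))))))
No beta redexes found.

Answer: yes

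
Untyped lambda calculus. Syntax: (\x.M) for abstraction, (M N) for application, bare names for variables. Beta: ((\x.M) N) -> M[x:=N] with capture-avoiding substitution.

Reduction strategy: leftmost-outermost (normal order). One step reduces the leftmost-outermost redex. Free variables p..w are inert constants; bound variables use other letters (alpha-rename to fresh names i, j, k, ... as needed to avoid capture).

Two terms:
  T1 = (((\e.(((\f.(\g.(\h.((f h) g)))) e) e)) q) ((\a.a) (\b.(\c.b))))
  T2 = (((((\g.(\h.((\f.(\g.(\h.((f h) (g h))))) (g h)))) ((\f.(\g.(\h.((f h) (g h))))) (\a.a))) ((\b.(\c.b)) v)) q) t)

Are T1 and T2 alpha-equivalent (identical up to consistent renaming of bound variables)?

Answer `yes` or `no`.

Answer: no

Derivation:
Term 1: (((\e.(((\f.(\g.(\h.((f h) g)))) e) e)) q) ((\a.a) (\b.(\c.b))))
Term 2: (((((\g.(\h.((\f.(\g.(\h.((f h) (g h))))) (g h)))) ((\f.(\g.(\h.((f h) (g h))))) (\a.a))) ((\b.(\c.b)) v)) q) t)
Alpha-equivalence: compare structure up to binder renaming.
Result: False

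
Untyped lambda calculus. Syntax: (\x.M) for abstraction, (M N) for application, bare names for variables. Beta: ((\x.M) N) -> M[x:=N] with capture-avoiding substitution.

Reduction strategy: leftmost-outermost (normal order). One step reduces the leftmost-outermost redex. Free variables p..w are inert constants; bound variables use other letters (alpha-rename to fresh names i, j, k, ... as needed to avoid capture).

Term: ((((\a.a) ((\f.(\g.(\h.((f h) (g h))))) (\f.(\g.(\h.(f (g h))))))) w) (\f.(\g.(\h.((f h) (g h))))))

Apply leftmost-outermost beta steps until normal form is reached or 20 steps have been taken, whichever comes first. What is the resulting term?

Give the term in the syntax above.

Step 0: ((((\a.a) ((\f.(\g.(\h.((f h) (g h))))) (\f.(\g.(\h.(f (g h))))))) w) (\f.(\g.(\h.((f h) (g h))))))
Step 1: ((((\f.(\g.(\h.((f h) (g h))))) (\f.(\g.(\h.(f (g h)))))) w) (\f.(\g.(\h.((f h) (g h))))))
Step 2: (((\g.(\h.(((\f.(\g.(\h.(f (g h))))) h) (g h)))) w) (\f.(\g.(\h.((f h) (g h))))))
Step 3: ((\h.(((\f.(\g.(\h.(f (g h))))) h) (w h))) (\f.(\g.(\h.((f h) (g h))))))
Step 4: (((\f.(\g.(\h.(f (g h))))) (\f.(\g.(\h.((f h) (g h)))))) (w (\f.(\g.(\h.((f h) (g h)))))))
Step 5: ((\g.(\h.((\f.(\g.(\h.((f h) (g h))))) (g h)))) (w (\f.(\g.(\h.((f h) (g h)))))))
Step 6: (\h.((\f.(\g.(\h.((f h) (g h))))) ((w (\f.(\g.(\h.((f h) (g h)))))) h)))
Step 7: (\h.(\g.(\i.((((w (\f.(\g.(\h.((f h) (g h)))))) h) i) (g i)))))

Answer: (\h.(\g.(\i.((((w (\f.(\g.(\h.((f h) (g h)))))) h) i) (g i)))))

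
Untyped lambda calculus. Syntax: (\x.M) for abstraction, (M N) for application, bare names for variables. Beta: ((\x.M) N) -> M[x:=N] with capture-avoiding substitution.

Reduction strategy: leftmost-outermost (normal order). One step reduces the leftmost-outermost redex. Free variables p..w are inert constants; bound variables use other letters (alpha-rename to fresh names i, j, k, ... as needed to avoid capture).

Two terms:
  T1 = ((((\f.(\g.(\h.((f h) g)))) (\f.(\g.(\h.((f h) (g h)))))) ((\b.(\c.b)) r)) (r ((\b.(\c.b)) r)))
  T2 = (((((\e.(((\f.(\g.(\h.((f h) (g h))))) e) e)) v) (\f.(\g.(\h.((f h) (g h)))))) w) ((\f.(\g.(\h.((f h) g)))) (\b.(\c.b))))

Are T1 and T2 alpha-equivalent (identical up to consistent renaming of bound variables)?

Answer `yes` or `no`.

Term 1: ((((\f.(\g.(\h.((f h) g)))) (\f.(\g.(\h.((f h) (g h)))))) ((\b.(\c.b)) r)) (r ((\b.(\c.b)) r)))
Term 2: (((((\e.(((\f.(\g.(\h.((f h) (g h))))) e) e)) v) (\f.(\g.(\h.((f h) (g h)))))) w) ((\f.(\g.(\h.((f h) g)))) (\b.(\c.b))))
Alpha-equivalence: compare structure up to binder renaming.
Result: False

Answer: no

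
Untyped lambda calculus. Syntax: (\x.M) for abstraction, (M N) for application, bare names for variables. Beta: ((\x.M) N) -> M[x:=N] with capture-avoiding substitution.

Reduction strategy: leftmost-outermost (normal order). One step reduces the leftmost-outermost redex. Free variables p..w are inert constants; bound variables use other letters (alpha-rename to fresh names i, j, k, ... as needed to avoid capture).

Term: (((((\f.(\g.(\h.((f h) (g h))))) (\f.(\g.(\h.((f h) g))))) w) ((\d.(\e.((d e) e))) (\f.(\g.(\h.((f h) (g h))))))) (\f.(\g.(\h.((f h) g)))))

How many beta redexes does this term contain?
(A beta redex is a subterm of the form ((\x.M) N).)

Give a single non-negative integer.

Term: (((((\f.(\g.(\h.((f h) (g h))))) (\f.(\g.(\h.((f h) g))))) w) ((\d.(\e.((d e) e))) (\f.(\g.(\h.((f h) (g h))))))) (\f.(\g.(\h.((f h) g)))))
  Redex: ((\f.(\g.(\h.((f h) (g h))))) (\f.(\g.(\h.((f h) g)))))
  Redex: ((\d.(\e.((d e) e))) (\f.(\g.(\h.((f h) (g h))))))
Total redexes: 2

Answer: 2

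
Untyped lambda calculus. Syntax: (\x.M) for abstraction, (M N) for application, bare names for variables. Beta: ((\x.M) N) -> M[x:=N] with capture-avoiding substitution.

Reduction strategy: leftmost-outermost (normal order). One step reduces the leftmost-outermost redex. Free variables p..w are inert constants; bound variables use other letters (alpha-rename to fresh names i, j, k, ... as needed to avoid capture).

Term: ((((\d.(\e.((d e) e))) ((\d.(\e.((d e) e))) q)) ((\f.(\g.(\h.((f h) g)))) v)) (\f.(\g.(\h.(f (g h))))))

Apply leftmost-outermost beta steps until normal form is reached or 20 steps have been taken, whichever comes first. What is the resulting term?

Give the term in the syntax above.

Step 0: ((((\d.(\e.((d e) e))) ((\d.(\e.((d e) e))) q)) ((\f.(\g.(\h.((f h) g)))) v)) (\f.(\g.(\h.(f (g h))))))
Step 1: (((\e.((((\d.(\e.((d e) e))) q) e) e)) ((\f.(\g.(\h.((f h) g)))) v)) (\f.(\g.(\h.(f (g h))))))
Step 2: (((((\d.(\e.((d e) e))) q) ((\f.(\g.(\h.((f h) g)))) v)) ((\f.(\g.(\h.((f h) g)))) v)) (\f.(\g.(\h.(f (g h))))))
Step 3: ((((\e.((q e) e)) ((\f.(\g.(\h.((f h) g)))) v)) ((\f.(\g.(\h.((f h) g)))) v)) (\f.(\g.(\h.(f (g h))))))
Step 4: ((((q ((\f.(\g.(\h.((f h) g)))) v)) ((\f.(\g.(\h.((f h) g)))) v)) ((\f.(\g.(\h.((f h) g)))) v)) (\f.(\g.(\h.(f (g h))))))
Step 5: ((((q (\g.(\h.((v h) g)))) ((\f.(\g.(\h.((f h) g)))) v)) ((\f.(\g.(\h.((f h) g)))) v)) (\f.(\g.(\h.(f (g h))))))
Step 6: ((((q (\g.(\h.((v h) g)))) (\g.(\h.((v h) g)))) ((\f.(\g.(\h.((f h) g)))) v)) (\f.(\g.(\h.(f (g h))))))
Step 7: ((((q (\g.(\h.((v h) g)))) (\g.(\h.((v h) g)))) (\g.(\h.((v h) g)))) (\f.(\g.(\h.(f (g h))))))

Answer: ((((q (\g.(\h.((v h) g)))) (\g.(\h.((v h) g)))) (\g.(\h.((v h) g)))) (\f.(\g.(\h.(f (g h))))))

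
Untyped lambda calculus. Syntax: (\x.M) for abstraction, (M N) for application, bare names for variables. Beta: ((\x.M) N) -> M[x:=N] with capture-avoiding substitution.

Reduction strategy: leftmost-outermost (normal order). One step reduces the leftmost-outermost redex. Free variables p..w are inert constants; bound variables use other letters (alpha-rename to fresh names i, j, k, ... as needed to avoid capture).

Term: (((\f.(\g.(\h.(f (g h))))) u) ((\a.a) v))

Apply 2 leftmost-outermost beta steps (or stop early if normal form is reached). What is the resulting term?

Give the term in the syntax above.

Step 0: (((\f.(\g.(\h.(f (g h))))) u) ((\a.a) v))
Step 1: ((\g.(\h.(u (g h)))) ((\a.a) v))
Step 2: (\h.(u (((\a.a) v) h)))

Answer: (\h.(u (((\a.a) v) h)))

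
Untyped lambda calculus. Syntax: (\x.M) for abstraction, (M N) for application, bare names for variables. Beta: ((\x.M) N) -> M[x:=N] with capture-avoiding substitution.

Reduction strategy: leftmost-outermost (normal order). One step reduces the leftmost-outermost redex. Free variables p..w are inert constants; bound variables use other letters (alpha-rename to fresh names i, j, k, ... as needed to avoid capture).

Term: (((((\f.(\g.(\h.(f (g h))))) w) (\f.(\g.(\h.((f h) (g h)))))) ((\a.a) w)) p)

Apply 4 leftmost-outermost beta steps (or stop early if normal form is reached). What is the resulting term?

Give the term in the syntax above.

Step 0: (((((\f.(\g.(\h.(f (g h))))) w) (\f.(\g.(\h.((f h) (g h)))))) ((\a.a) w)) p)
Step 1: ((((\g.(\h.(w (g h)))) (\f.(\g.(\h.((f h) (g h)))))) ((\a.a) w)) p)
Step 2: (((\h.(w ((\f.(\g.(\h.((f h) (g h))))) h))) ((\a.a) w)) p)
Step 3: ((w ((\f.(\g.(\h.((f h) (g h))))) ((\a.a) w))) p)
Step 4: ((w (\g.(\h.((((\a.a) w) h) (g h))))) p)

Answer: ((w (\g.(\h.((((\a.a) w) h) (g h))))) p)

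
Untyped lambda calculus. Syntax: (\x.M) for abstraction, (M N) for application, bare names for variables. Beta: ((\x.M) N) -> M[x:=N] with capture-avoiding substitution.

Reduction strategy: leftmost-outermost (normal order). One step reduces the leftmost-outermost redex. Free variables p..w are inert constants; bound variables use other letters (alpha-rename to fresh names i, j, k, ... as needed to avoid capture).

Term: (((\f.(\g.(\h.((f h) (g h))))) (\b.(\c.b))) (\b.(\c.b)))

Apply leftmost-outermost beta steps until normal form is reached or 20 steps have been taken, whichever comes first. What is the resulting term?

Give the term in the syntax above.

Step 0: (((\f.(\g.(\h.((f h) (g h))))) (\b.(\c.b))) (\b.(\c.b)))
Step 1: ((\g.(\h.(((\b.(\c.b)) h) (g h)))) (\b.(\c.b)))
Step 2: (\h.(((\b.(\c.b)) h) ((\b.(\c.b)) h)))
Step 3: (\h.((\c.h) ((\b.(\c.b)) h)))
Step 4: (\h.h)

Answer: (\h.h)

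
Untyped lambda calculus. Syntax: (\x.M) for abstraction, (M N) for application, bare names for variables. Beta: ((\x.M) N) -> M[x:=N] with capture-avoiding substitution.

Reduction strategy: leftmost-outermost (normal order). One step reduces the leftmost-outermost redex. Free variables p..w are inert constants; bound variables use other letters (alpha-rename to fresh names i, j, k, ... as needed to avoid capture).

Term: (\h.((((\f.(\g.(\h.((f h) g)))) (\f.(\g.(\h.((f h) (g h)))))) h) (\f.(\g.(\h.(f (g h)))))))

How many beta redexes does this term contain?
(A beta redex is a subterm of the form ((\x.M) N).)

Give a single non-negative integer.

Term: (\h.((((\f.(\g.(\h.((f h) g)))) (\f.(\g.(\h.((f h) (g h)))))) h) (\f.(\g.(\h.(f (g h)))))))
  Redex: ((\f.(\g.(\h.((f h) g)))) (\f.(\g.(\h.((f h) (g h))))))
Total redexes: 1

Answer: 1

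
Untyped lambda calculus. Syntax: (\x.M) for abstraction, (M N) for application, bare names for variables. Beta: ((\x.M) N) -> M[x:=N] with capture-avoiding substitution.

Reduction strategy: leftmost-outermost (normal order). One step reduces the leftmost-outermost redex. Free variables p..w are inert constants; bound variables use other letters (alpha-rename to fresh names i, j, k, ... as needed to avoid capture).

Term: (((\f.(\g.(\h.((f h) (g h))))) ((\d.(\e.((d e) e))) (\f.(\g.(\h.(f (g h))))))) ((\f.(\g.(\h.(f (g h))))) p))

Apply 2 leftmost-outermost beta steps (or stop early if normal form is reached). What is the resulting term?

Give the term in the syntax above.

Step 0: (((\f.(\g.(\h.((f h) (g h))))) ((\d.(\e.((d e) e))) (\f.(\g.(\h.(f (g h))))))) ((\f.(\g.(\h.(f (g h))))) p))
Step 1: ((\g.(\h.((((\d.(\e.((d e) e))) (\f.(\g.(\h.(f (g h)))))) h) (g h)))) ((\f.(\g.(\h.(f (g h))))) p))
Step 2: (\h.((((\d.(\e.((d e) e))) (\f.(\g.(\h.(f (g h)))))) h) (((\f.(\g.(\h.(f (g h))))) p) h)))

Answer: (\h.((((\d.(\e.((d e) e))) (\f.(\g.(\h.(f (g h)))))) h) (((\f.(\g.(\h.(f (g h))))) p) h)))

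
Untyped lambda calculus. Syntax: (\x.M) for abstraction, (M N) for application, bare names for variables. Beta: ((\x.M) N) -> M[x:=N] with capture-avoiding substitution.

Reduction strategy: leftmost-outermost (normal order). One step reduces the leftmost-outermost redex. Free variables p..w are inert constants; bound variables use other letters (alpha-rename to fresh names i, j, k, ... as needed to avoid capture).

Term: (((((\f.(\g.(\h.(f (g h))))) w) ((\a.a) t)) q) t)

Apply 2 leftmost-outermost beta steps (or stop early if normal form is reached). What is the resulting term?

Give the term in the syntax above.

Step 0: (((((\f.(\g.(\h.(f (g h))))) w) ((\a.a) t)) q) t)
Step 1: ((((\g.(\h.(w (g h)))) ((\a.a) t)) q) t)
Step 2: (((\h.(w (((\a.a) t) h))) q) t)

Answer: (((\h.(w (((\a.a) t) h))) q) t)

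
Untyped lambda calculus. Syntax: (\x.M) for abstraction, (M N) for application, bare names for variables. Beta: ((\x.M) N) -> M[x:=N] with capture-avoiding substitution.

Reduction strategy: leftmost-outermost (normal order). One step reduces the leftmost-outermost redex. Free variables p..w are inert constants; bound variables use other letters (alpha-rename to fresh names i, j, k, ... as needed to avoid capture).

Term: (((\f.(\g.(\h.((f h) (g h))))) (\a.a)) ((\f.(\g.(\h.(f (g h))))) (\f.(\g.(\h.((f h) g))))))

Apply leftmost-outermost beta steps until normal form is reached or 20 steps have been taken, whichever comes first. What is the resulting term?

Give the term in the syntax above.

Step 0: (((\f.(\g.(\h.((f h) (g h))))) (\a.a)) ((\f.(\g.(\h.(f (g h))))) (\f.(\g.(\h.((f h) g))))))
Step 1: ((\g.(\h.(((\a.a) h) (g h)))) ((\f.(\g.(\h.(f (g h))))) (\f.(\g.(\h.((f h) g))))))
Step 2: (\h.(((\a.a) h) (((\f.(\g.(\h.(f (g h))))) (\f.(\g.(\h.((f h) g))))) h)))
Step 3: (\h.(h (((\f.(\g.(\h.(f (g h))))) (\f.(\g.(\h.((f h) g))))) h)))
Step 4: (\h.(h ((\g.(\h.((\f.(\g.(\h.((f h) g)))) (g h)))) h)))
Step 5: (\h.(h (\i.((\f.(\g.(\h.((f h) g)))) (h i)))))
Step 6: (\h.(h (\i.(\g.(\j.(((h i) j) g))))))

Answer: (\h.(h (\i.(\g.(\j.(((h i) j) g))))))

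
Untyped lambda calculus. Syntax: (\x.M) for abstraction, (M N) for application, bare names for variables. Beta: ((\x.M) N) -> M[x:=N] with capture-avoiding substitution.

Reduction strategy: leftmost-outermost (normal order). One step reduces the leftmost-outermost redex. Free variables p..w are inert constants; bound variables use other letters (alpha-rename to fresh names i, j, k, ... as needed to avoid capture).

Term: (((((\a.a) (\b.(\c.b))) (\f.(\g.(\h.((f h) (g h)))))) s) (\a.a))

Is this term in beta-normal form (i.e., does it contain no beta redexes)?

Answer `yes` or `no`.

Term: (((((\a.a) (\b.(\c.b))) (\f.(\g.(\h.((f h) (g h)))))) s) (\a.a))
Found 1 beta redex(es).

Answer: no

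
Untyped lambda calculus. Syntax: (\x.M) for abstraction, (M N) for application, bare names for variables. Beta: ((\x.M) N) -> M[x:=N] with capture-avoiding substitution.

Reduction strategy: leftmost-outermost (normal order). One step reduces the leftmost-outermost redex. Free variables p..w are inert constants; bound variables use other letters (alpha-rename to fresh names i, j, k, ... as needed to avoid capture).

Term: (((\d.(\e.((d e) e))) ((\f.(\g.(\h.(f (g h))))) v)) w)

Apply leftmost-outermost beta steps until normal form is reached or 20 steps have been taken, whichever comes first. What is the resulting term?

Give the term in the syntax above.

Answer: (v (w w))

Derivation:
Step 0: (((\d.(\e.((d e) e))) ((\f.(\g.(\h.(f (g h))))) v)) w)
Step 1: ((\e.((((\f.(\g.(\h.(f (g h))))) v) e) e)) w)
Step 2: ((((\f.(\g.(\h.(f (g h))))) v) w) w)
Step 3: (((\g.(\h.(v (g h)))) w) w)
Step 4: ((\h.(v (w h))) w)
Step 5: (v (w w))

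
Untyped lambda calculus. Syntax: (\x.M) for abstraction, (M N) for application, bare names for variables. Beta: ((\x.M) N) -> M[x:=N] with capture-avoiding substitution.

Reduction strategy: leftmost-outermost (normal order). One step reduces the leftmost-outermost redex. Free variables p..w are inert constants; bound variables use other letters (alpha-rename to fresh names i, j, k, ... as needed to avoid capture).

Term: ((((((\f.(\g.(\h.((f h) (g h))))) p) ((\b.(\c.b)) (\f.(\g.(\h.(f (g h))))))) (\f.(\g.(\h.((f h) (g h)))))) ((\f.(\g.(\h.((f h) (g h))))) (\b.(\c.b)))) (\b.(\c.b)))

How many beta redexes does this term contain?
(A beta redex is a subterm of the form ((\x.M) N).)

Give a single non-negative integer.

Term: ((((((\f.(\g.(\h.((f h) (g h))))) p) ((\b.(\c.b)) (\f.(\g.(\h.(f (g h))))))) (\f.(\g.(\h.((f h) (g h)))))) ((\f.(\g.(\h.((f h) (g h))))) (\b.(\c.b)))) (\b.(\c.b)))
  Redex: ((\f.(\g.(\h.((f h) (g h))))) p)
  Redex: ((\b.(\c.b)) (\f.(\g.(\h.(f (g h))))))
  Redex: ((\f.(\g.(\h.((f h) (g h))))) (\b.(\c.b)))
Total redexes: 3

Answer: 3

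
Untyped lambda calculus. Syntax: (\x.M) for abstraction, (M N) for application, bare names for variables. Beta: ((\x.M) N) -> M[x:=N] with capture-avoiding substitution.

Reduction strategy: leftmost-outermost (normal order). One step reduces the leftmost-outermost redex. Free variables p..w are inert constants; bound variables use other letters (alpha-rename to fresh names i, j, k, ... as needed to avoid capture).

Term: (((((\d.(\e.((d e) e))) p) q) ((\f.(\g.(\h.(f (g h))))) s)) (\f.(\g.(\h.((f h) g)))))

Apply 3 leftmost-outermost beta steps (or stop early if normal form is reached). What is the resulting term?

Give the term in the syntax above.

Answer: ((((p q) q) (\g.(\h.(s (g h))))) (\f.(\g.(\h.((f h) g)))))

Derivation:
Step 0: (((((\d.(\e.((d e) e))) p) q) ((\f.(\g.(\h.(f (g h))))) s)) (\f.(\g.(\h.((f h) g)))))
Step 1: ((((\e.((p e) e)) q) ((\f.(\g.(\h.(f (g h))))) s)) (\f.(\g.(\h.((f h) g)))))
Step 2: ((((p q) q) ((\f.(\g.(\h.(f (g h))))) s)) (\f.(\g.(\h.((f h) g)))))
Step 3: ((((p q) q) (\g.(\h.(s (g h))))) (\f.(\g.(\h.((f h) g)))))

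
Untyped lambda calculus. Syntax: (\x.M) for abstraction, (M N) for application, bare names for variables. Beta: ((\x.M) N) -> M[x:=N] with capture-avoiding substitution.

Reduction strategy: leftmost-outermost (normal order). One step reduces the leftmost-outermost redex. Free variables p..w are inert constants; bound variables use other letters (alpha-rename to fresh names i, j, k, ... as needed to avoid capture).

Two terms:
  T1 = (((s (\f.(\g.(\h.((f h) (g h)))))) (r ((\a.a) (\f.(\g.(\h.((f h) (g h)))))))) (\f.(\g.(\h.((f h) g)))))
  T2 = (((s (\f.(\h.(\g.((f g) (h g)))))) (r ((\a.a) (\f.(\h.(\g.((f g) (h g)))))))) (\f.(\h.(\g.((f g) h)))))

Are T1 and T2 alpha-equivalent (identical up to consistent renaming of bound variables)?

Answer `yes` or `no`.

Term 1: (((s (\f.(\g.(\h.((f h) (g h)))))) (r ((\a.a) (\f.(\g.(\h.((f h) (g h)))))))) (\f.(\g.(\h.((f h) g)))))
Term 2: (((s (\f.(\h.(\g.((f g) (h g)))))) (r ((\a.a) (\f.(\h.(\g.((f g) (h g)))))))) (\f.(\h.(\g.((f g) h)))))
Alpha-equivalence: compare structure up to binder renaming.
Result: True

Answer: yes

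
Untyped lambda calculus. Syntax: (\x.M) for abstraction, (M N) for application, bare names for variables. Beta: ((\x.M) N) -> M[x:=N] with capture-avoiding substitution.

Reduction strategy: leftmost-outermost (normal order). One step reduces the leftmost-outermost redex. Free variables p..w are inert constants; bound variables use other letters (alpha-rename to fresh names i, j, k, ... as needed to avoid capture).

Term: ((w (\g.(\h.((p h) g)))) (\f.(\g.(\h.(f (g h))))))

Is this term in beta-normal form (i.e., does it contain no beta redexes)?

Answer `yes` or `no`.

Answer: yes

Derivation:
Term: ((w (\g.(\h.((p h) g)))) (\f.(\g.(\h.(f (g h))))))
No beta redexes found.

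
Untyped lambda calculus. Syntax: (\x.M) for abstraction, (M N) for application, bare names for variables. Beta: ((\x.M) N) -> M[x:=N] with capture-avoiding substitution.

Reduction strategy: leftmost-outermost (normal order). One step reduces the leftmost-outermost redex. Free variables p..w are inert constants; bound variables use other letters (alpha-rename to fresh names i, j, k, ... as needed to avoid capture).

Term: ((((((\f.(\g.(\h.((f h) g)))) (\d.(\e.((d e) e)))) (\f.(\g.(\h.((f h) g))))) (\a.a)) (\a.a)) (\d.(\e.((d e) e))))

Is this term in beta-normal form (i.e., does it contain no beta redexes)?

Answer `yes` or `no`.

Term: ((((((\f.(\g.(\h.((f h) g)))) (\d.(\e.((d e) e)))) (\f.(\g.(\h.((f h) g))))) (\a.a)) (\a.a)) (\d.(\e.((d e) e))))
Found 1 beta redex(es).

Answer: no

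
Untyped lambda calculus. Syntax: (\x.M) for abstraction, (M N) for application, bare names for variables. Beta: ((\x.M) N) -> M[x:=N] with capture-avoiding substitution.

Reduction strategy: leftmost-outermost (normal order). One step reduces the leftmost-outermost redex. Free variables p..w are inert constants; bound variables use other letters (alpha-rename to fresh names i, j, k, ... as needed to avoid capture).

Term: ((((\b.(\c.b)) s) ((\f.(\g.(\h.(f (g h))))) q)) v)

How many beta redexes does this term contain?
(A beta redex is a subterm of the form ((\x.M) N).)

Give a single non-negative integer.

Term: ((((\b.(\c.b)) s) ((\f.(\g.(\h.(f (g h))))) q)) v)
  Redex: ((\b.(\c.b)) s)
  Redex: ((\f.(\g.(\h.(f (g h))))) q)
Total redexes: 2

Answer: 2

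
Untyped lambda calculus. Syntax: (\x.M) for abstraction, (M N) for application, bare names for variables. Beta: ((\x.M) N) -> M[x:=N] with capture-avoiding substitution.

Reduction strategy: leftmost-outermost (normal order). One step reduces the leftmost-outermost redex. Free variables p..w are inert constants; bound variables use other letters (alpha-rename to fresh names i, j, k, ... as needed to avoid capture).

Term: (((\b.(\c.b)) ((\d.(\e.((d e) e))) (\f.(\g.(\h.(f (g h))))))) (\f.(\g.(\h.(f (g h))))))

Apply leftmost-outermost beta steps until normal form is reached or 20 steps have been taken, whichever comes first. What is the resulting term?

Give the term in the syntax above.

Step 0: (((\b.(\c.b)) ((\d.(\e.((d e) e))) (\f.(\g.(\h.(f (g h))))))) (\f.(\g.(\h.(f (g h))))))
Step 1: ((\c.((\d.(\e.((d e) e))) (\f.(\g.(\h.(f (g h))))))) (\f.(\g.(\h.(f (g h))))))
Step 2: ((\d.(\e.((d e) e))) (\f.(\g.(\h.(f (g h))))))
Step 3: (\e.(((\f.(\g.(\h.(f (g h))))) e) e))
Step 4: (\e.((\g.(\h.(e (g h)))) e))
Step 5: (\e.(\h.(e (e h))))

Answer: (\e.(\h.(e (e h))))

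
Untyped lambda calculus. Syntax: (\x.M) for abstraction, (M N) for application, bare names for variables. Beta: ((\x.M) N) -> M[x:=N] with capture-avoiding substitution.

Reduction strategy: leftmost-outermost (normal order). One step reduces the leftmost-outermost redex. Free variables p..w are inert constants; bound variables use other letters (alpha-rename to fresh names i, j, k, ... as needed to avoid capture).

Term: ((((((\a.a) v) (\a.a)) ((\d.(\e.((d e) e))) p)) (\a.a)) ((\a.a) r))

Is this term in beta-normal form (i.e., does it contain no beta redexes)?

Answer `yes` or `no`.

Answer: no

Derivation:
Term: ((((((\a.a) v) (\a.a)) ((\d.(\e.((d e) e))) p)) (\a.a)) ((\a.a) r))
Found 3 beta redex(es).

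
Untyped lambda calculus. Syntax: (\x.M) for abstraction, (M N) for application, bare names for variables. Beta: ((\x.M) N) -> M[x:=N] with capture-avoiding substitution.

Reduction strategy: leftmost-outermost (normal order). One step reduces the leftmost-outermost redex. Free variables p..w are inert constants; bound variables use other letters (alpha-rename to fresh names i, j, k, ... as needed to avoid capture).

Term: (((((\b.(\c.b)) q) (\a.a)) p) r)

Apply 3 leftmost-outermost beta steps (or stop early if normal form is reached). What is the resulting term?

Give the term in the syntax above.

Answer: ((q p) r)

Derivation:
Step 0: (((((\b.(\c.b)) q) (\a.a)) p) r)
Step 1: ((((\c.q) (\a.a)) p) r)
Step 2: ((q p) r)
Step 3: (normal form reached)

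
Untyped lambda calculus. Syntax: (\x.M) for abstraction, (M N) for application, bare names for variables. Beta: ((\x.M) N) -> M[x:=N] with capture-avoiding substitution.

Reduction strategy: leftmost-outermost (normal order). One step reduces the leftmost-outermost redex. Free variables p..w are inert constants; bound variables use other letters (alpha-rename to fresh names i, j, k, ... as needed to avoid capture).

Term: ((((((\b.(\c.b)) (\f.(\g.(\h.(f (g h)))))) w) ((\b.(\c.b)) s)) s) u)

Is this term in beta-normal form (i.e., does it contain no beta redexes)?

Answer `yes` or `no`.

Term: ((((((\b.(\c.b)) (\f.(\g.(\h.(f (g h)))))) w) ((\b.(\c.b)) s)) s) u)
Found 2 beta redex(es).

Answer: no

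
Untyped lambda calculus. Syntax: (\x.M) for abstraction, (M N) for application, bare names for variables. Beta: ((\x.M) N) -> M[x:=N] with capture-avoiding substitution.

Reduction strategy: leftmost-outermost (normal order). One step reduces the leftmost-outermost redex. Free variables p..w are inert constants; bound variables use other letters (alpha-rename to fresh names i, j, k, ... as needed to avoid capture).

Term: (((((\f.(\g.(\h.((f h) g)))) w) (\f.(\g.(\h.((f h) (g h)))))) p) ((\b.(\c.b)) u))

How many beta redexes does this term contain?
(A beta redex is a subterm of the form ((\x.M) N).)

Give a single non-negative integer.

Answer: 2

Derivation:
Term: (((((\f.(\g.(\h.((f h) g)))) w) (\f.(\g.(\h.((f h) (g h)))))) p) ((\b.(\c.b)) u))
  Redex: ((\f.(\g.(\h.((f h) g)))) w)
  Redex: ((\b.(\c.b)) u)
Total redexes: 2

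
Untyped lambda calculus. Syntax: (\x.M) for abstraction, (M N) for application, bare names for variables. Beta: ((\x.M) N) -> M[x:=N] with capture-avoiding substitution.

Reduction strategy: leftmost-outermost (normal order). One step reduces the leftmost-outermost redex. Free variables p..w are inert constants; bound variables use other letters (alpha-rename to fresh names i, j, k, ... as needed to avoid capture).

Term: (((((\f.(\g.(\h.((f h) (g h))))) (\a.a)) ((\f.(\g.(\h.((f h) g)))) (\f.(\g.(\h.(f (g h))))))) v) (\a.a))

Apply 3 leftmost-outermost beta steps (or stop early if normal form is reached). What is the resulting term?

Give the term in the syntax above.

Step 0: (((((\f.(\g.(\h.((f h) (g h))))) (\a.a)) ((\f.(\g.(\h.((f h) g)))) (\f.(\g.(\h.(f (g h))))))) v) (\a.a))
Step 1: ((((\g.(\h.(((\a.a) h) (g h)))) ((\f.(\g.(\h.((f h) g)))) (\f.(\g.(\h.(f (g h))))))) v) (\a.a))
Step 2: (((\h.(((\a.a) h) (((\f.(\g.(\h.((f h) g)))) (\f.(\g.(\h.(f (g h)))))) h))) v) (\a.a))
Step 3: ((((\a.a) v) (((\f.(\g.(\h.((f h) g)))) (\f.(\g.(\h.(f (g h)))))) v)) (\a.a))

Answer: ((((\a.a) v) (((\f.(\g.(\h.((f h) g)))) (\f.(\g.(\h.(f (g h)))))) v)) (\a.a))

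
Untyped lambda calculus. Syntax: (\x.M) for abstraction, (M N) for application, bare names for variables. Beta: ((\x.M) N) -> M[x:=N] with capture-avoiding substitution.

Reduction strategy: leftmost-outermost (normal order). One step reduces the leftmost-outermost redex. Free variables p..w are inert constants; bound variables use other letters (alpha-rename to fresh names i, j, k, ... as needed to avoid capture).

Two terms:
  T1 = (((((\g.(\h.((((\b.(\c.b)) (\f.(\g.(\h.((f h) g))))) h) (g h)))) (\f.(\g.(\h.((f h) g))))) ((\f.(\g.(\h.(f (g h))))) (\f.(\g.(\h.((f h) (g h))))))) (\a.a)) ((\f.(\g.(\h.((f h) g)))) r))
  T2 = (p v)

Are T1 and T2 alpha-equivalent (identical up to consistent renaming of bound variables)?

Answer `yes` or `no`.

Term 1: (((((\g.(\h.((((\b.(\c.b)) (\f.(\g.(\h.((f h) g))))) h) (g h)))) (\f.(\g.(\h.((f h) g))))) ((\f.(\g.(\h.(f (g h))))) (\f.(\g.(\h.((f h) (g h))))))) (\a.a)) ((\f.(\g.(\h.((f h) g)))) r))
Term 2: (p v)
Alpha-equivalence: compare structure up to binder renaming.
Result: False

Answer: no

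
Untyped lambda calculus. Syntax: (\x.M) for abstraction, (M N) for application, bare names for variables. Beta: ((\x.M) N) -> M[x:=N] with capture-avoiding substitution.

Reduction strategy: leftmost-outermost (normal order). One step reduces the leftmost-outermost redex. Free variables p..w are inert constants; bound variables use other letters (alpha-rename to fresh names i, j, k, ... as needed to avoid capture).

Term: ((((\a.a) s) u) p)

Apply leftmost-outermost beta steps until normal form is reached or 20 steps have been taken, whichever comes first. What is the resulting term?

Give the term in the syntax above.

Answer: ((s u) p)

Derivation:
Step 0: ((((\a.a) s) u) p)
Step 1: ((s u) p)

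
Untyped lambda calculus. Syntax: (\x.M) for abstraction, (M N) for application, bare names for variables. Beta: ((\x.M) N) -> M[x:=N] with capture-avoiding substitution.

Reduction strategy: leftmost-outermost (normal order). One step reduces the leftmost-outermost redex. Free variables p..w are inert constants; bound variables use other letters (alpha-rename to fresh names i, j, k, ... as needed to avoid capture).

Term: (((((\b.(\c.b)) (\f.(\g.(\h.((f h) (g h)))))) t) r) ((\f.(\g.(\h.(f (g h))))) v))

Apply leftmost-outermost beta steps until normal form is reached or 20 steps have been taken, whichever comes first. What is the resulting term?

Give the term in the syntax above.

Answer: (\h.((r h) (\i.(v (h i)))))

Derivation:
Step 0: (((((\b.(\c.b)) (\f.(\g.(\h.((f h) (g h)))))) t) r) ((\f.(\g.(\h.(f (g h))))) v))
Step 1: ((((\c.(\f.(\g.(\h.((f h) (g h)))))) t) r) ((\f.(\g.(\h.(f (g h))))) v))
Step 2: (((\f.(\g.(\h.((f h) (g h))))) r) ((\f.(\g.(\h.(f (g h))))) v))
Step 3: ((\g.(\h.((r h) (g h)))) ((\f.(\g.(\h.(f (g h))))) v))
Step 4: (\h.((r h) (((\f.(\g.(\h.(f (g h))))) v) h)))
Step 5: (\h.((r h) ((\g.(\h.(v (g h)))) h)))
Step 6: (\h.((r h) (\i.(v (h i)))))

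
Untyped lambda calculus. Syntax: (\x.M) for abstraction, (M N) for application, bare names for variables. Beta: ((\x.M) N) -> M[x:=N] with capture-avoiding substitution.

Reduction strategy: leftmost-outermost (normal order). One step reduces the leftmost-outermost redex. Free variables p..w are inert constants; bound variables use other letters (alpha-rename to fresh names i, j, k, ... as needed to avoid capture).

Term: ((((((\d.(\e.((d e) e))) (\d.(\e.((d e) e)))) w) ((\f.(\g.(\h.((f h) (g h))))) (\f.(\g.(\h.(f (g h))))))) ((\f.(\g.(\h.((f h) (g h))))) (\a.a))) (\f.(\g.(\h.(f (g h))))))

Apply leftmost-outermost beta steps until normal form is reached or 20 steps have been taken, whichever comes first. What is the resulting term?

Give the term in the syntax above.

Step 0: ((((((\d.(\e.((d e) e))) (\d.(\e.((d e) e)))) w) ((\f.(\g.(\h.((f h) (g h))))) (\f.(\g.(\h.(f (g h))))))) ((\f.(\g.(\h.((f h) (g h))))) (\a.a))) (\f.(\g.(\h.(f (g h))))))
Step 1: (((((\e.(((\d.(\e.((d e) e))) e) e)) w) ((\f.(\g.(\h.((f h) (g h))))) (\f.(\g.(\h.(f (g h))))))) ((\f.(\g.(\h.((f h) (g h))))) (\a.a))) (\f.(\g.(\h.(f (g h))))))
Step 2: ((((((\d.(\e.((d e) e))) w) w) ((\f.(\g.(\h.((f h) (g h))))) (\f.(\g.(\h.(f (g h))))))) ((\f.(\g.(\h.((f h) (g h))))) (\a.a))) (\f.(\g.(\h.(f (g h))))))
Step 3: (((((\e.((w e) e)) w) ((\f.(\g.(\h.((f h) (g h))))) (\f.(\g.(\h.(f (g h))))))) ((\f.(\g.(\h.((f h) (g h))))) (\a.a))) (\f.(\g.(\h.(f (g h))))))
Step 4: (((((w w) w) ((\f.(\g.(\h.((f h) (g h))))) (\f.(\g.(\h.(f (g h))))))) ((\f.(\g.(\h.((f h) (g h))))) (\a.a))) (\f.(\g.(\h.(f (g h))))))
Step 5: (((((w w) w) (\g.(\h.(((\f.(\g.(\h.(f (g h))))) h) (g h))))) ((\f.(\g.(\h.((f h) (g h))))) (\a.a))) (\f.(\g.(\h.(f (g h))))))
Step 6: (((((w w) w) (\g.(\h.((\g.(\i.(h (g i)))) (g h))))) ((\f.(\g.(\h.((f h) (g h))))) (\a.a))) (\f.(\g.(\h.(f (g h))))))
Step 7: (((((w w) w) (\g.(\h.(\i.(h ((g h) i)))))) ((\f.(\g.(\h.((f h) (g h))))) (\a.a))) (\f.(\g.(\h.(f (g h))))))
Step 8: (((((w w) w) (\g.(\h.(\i.(h ((g h) i)))))) (\g.(\h.(((\a.a) h) (g h))))) (\f.(\g.(\h.(f (g h))))))
Step 9: (((((w w) w) (\g.(\h.(\i.(h ((g h) i)))))) (\g.(\h.(h (g h))))) (\f.(\g.(\h.(f (g h))))))

Answer: (((((w w) w) (\g.(\h.(\i.(h ((g h) i)))))) (\g.(\h.(h (g h))))) (\f.(\g.(\h.(f (g h))))))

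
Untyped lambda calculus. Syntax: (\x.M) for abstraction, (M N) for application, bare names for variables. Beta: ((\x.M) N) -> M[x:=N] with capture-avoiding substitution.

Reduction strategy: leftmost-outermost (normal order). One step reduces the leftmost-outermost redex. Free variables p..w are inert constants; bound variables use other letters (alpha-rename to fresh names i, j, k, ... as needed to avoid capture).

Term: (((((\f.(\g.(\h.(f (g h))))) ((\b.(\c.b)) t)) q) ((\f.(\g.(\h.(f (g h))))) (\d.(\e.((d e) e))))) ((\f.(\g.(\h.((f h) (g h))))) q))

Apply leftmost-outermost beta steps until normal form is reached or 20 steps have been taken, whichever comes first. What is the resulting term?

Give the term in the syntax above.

Step 0: (((((\f.(\g.(\h.(f (g h))))) ((\b.(\c.b)) t)) q) ((\f.(\g.(\h.(f (g h))))) (\d.(\e.((d e) e))))) ((\f.(\g.(\h.((f h) (g h))))) q))
Step 1: ((((\g.(\h.(((\b.(\c.b)) t) (g h)))) q) ((\f.(\g.(\h.(f (g h))))) (\d.(\e.((d e) e))))) ((\f.(\g.(\h.((f h) (g h))))) q))
Step 2: (((\h.(((\b.(\c.b)) t) (q h))) ((\f.(\g.(\h.(f (g h))))) (\d.(\e.((d e) e))))) ((\f.(\g.(\h.((f h) (g h))))) q))
Step 3: ((((\b.(\c.b)) t) (q ((\f.(\g.(\h.(f (g h))))) (\d.(\e.((d e) e)))))) ((\f.(\g.(\h.((f h) (g h))))) q))
Step 4: (((\c.t) (q ((\f.(\g.(\h.(f (g h))))) (\d.(\e.((d e) e)))))) ((\f.(\g.(\h.((f h) (g h))))) q))
Step 5: (t ((\f.(\g.(\h.((f h) (g h))))) q))
Step 6: (t (\g.(\h.((q h) (g h)))))

Answer: (t (\g.(\h.((q h) (g h)))))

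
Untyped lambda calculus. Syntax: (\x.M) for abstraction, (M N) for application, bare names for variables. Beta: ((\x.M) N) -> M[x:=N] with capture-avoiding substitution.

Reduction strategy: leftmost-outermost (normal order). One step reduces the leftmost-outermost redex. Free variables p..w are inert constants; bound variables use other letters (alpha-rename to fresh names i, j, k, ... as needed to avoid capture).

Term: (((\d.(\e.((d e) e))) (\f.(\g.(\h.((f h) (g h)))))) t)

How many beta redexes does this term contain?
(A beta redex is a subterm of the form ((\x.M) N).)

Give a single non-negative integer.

Answer: 1

Derivation:
Term: (((\d.(\e.((d e) e))) (\f.(\g.(\h.((f h) (g h)))))) t)
  Redex: ((\d.(\e.((d e) e))) (\f.(\g.(\h.((f h) (g h))))))
Total redexes: 1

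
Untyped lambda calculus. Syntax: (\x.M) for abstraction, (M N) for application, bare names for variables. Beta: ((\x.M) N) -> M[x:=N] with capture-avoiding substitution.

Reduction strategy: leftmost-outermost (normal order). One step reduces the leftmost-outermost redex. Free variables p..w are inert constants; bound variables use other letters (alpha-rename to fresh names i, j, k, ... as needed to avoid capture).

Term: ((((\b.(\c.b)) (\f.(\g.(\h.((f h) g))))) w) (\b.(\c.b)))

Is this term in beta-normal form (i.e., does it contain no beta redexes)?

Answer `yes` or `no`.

Answer: no

Derivation:
Term: ((((\b.(\c.b)) (\f.(\g.(\h.((f h) g))))) w) (\b.(\c.b)))
Found 1 beta redex(es).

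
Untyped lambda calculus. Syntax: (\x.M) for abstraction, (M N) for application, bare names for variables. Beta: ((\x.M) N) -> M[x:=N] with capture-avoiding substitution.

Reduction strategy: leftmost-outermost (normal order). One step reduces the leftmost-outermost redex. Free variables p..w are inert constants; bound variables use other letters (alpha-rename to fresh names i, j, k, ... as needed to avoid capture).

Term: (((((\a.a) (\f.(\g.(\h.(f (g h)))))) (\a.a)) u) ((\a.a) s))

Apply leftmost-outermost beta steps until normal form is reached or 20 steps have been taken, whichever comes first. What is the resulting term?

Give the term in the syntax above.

Answer: (u s)

Derivation:
Step 0: (((((\a.a) (\f.(\g.(\h.(f (g h)))))) (\a.a)) u) ((\a.a) s))
Step 1: ((((\f.(\g.(\h.(f (g h))))) (\a.a)) u) ((\a.a) s))
Step 2: (((\g.(\h.((\a.a) (g h)))) u) ((\a.a) s))
Step 3: ((\h.((\a.a) (u h))) ((\a.a) s))
Step 4: ((\a.a) (u ((\a.a) s)))
Step 5: (u ((\a.a) s))
Step 6: (u s)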